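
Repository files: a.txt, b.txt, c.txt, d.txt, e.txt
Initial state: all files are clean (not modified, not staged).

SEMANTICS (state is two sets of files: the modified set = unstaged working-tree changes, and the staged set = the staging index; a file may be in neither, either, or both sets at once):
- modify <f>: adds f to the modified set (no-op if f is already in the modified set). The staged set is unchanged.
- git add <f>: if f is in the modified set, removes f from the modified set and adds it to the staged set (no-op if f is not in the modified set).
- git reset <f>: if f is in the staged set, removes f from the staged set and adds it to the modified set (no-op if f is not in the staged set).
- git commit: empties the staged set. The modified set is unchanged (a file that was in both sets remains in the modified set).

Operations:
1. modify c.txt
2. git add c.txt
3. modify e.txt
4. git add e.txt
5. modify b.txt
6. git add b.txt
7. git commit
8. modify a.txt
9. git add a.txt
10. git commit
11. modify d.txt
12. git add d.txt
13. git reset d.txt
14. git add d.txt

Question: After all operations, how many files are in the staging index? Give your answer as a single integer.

Answer: 1

Derivation:
After op 1 (modify c.txt): modified={c.txt} staged={none}
After op 2 (git add c.txt): modified={none} staged={c.txt}
After op 3 (modify e.txt): modified={e.txt} staged={c.txt}
After op 4 (git add e.txt): modified={none} staged={c.txt, e.txt}
After op 5 (modify b.txt): modified={b.txt} staged={c.txt, e.txt}
After op 6 (git add b.txt): modified={none} staged={b.txt, c.txt, e.txt}
After op 7 (git commit): modified={none} staged={none}
After op 8 (modify a.txt): modified={a.txt} staged={none}
After op 9 (git add a.txt): modified={none} staged={a.txt}
After op 10 (git commit): modified={none} staged={none}
After op 11 (modify d.txt): modified={d.txt} staged={none}
After op 12 (git add d.txt): modified={none} staged={d.txt}
After op 13 (git reset d.txt): modified={d.txt} staged={none}
After op 14 (git add d.txt): modified={none} staged={d.txt}
Final staged set: {d.txt} -> count=1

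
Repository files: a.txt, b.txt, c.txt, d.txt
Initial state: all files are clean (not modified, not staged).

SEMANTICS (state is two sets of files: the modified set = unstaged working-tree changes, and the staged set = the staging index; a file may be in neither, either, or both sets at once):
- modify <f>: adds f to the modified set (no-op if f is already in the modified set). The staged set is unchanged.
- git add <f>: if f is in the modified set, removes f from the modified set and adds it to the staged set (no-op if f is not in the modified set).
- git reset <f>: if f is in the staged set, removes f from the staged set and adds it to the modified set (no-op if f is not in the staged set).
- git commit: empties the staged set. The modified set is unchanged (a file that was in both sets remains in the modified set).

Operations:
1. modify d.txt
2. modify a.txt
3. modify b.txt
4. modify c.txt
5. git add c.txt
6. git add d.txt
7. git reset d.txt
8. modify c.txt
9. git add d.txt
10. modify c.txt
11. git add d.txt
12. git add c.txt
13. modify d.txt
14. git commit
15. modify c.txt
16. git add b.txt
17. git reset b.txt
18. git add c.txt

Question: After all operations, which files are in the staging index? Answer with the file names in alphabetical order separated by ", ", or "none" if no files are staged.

Answer: c.txt

Derivation:
After op 1 (modify d.txt): modified={d.txt} staged={none}
After op 2 (modify a.txt): modified={a.txt, d.txt} staged={none}
After op 3 (modify b.txt): modified={a.txt, b.txt, d.txt} staged={none}
After op 4 (modify c.txt): modified={a.txt, b.txt, c.txt, d.txt} staged={none}
After op 5 (git add c.txt): modified={a.txt, b.txt, d.txt} staged={c.txt}
After op 6 (git add d.txt): modified={a.txt, b.txt} staged={c.txt, d.txt}
After op 7 (git reset d.txt): modified={a.txt, b.txt, d.txt} staged={c.txt}
After op 8 (modify c.txt): modified={a.txt, b.txt, c.txt, d.txt} staged={c.txt}
After op 9 (git add d.txt): modified={a.txt, b.txt, c.txt} staged={c.txt, d.txt}
After op 10 (modify c.txt): modified={a.txt, b.txt, c.txt} staged={c.txt, d.txt}
After op 11 (git add d.txt): modified={a.txt, b.txt, c.txt} staged={c.txt, d.txt}
After op 12 (git add c.txt): modified={a.txt, b.txt} staged={c.txt, d.txt}
After op 13 (modify d.txt): modified={a.txt, b.txt, d.txt} staged={c.txt, d.txt}
After op 14 (git commit): modified={a.txt, b.txt, d.txt} staged={none}
After op 15 (modify c.txt): modified={a.txt, b.txt, c.txt, d.txt} staged={none}
After op 16 (git add b.txt): modified={a.txt, c.txt, d.txt} staged={b.txt}
After op 17 (git reset b.txt): modified={a.txt, b.txt, c.txt, d.txt} staged={none}
After op 18 (git add c.txt): modified={a.txt, b.txt, d.txt} staged={c.txt}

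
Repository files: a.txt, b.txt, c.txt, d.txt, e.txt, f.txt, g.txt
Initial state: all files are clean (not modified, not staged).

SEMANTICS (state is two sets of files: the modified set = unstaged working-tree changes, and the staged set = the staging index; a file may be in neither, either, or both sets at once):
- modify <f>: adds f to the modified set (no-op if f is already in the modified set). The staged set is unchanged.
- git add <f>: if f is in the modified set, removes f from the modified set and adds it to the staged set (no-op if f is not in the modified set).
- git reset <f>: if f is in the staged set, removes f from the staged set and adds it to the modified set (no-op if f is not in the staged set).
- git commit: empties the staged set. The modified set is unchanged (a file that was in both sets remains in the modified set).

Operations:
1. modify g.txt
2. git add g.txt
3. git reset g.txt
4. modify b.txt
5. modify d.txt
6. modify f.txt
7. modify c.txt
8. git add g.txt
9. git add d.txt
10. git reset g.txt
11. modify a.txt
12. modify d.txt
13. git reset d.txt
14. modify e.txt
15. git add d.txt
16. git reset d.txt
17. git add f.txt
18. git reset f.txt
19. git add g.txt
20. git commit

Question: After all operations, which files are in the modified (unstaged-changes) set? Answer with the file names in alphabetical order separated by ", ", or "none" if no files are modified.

After op 1 (modify g.txt): modified={g.txt} staged={none}
After op 2 (git add g.txt): modified={none} staged={g.txt}
After op 3 (git reset g.txt): modified={g.txt} staged={none}
After op 4 (modify b.txt): modified={b.txt, g.txt} staged={none}
After op 5 (modify d.txt): modified={b.txt, d.txt, g.txt} staged={none}
After op 6 (modify f.txt): modified={b.txt, d.txt, f.txt, g.txt} staged={none}
After op 7 (modify c.txt): modified={b.txt, c.txt, d.txt, f.txt, g.txt} staged={none}
After op 8 (git add g.txt): modified={b.txt, c.txt, d.txt, f.txt} staged={g.txt}
After op 9 (git add d.txt): modified={b.txt, c.txt, f.txt} staged={d.txt, g.txt}
After op 10 (git reset g.txt): modified={b.txt, c.txt, f.txt, g.txt} staged={d.txt}
After op 11 (modify a.txt): modified={a.txt, b.txt, c.txt, f.txt, g.txt} staged={d.txt}
After op 12 (modify d.txt): modified={a.txt, b.txt, c.txt, d.txt, f.txt, g.txt} staged={d.txt}
After op 13 (git reset d.txt): modified={a.txt, b.txt, c.txt, d.txt, f.txt, g.txt} staged={none}
After op 14 (modify e.txt): modified={a.txt, b.txt, c.txt, d.txt, e.txt, f.txt, g.txt} staged={none}
After op 15 (git add d.txt): modified={a.txt, b.txt, c.txt, e.txt, f.txt, g.txt} staged={d.txt}
After op 16 (git reset d.txt): modified={a.txt, b.txt, c.txt, d.txt, e.txt, f.txt, g.txt} staged={none}
After op 17 (git add f.txt): modified={a.txt, b.txt, c.txt, d.txt, e.txt, g.txt} staged={f.txt}
After op 18 (git reset f.txt): modified={a.txt, b.txt, c.txt, d.txt, e.txt, f.txt, g.txt} staged={none}
After op 19 (git add g.txt): modified={a.txt, b.txt, c.txt, d.txt, e.txt, f.txt} staged={g.txt}
After op 20 (git commit): modified={a.txt, b.txt, c.txt, d.txt, e.txt, f.txt} staged={none}

Answer: a.txt, b.txt, c.txt, d.txt, e.txt, f.txt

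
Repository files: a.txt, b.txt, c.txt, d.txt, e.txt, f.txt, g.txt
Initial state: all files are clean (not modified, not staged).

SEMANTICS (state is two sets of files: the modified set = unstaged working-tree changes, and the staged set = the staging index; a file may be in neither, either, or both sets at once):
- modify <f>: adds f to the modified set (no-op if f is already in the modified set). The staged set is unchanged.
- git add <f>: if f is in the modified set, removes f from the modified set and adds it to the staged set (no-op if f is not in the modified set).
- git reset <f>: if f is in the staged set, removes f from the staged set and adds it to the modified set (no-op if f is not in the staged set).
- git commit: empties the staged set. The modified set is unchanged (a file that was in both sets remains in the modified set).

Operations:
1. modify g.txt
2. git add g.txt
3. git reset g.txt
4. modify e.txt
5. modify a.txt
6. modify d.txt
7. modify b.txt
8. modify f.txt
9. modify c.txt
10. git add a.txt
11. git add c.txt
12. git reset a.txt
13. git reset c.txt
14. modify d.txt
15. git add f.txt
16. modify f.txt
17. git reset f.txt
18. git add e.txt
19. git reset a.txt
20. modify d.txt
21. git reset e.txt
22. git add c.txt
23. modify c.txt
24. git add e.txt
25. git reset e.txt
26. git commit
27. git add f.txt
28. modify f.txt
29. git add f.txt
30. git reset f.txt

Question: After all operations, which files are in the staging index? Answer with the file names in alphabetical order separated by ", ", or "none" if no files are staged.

Answer: none

Derivation:
After op 1 (modify g.txt): modified={g.txt} staged={none}
After op 2 (git add g.txt): modified={none} staged={g.txt}
After op 3 (git reset g.txt): modified={g.txt} staged={none}
After op 4 (modify e.txt): modified={e.txt, g.txt} staged={none}
After op 5 (modify a.txt): modified={a.txt, e.txt, g.txt} staged={none}
After op 6 (modify d.txt): modified={a.txt, d.txt, e.txt, g.txt} staged={none}
After op 7 (modify b.txt): modified={a.txt, b.txt, d.txt, e.txt, g.txt} staged={none}
After op 8 (modify f.txt): modified={a.txt, b.txt, d.txt, e.txt, f.txt, g.txt} staged={none}
After op 9 (modify c.txt): modified={a.txt, b.txt, c.txt, d.txt, e.txt, f.txt, g.txt} staged={none}
After op 10 (git add a.txt): modified={b.txt, c.txt, d.txt, e.txt, f.txt, g.txt} staged={a.txt}
After op 11 (git add c.txt): modified={b.txt, d.txt, e.txt, f.txt, g.txt} staged={a.txt, c.txt}
After op 12 (git reset a.txt): modified={a.txt, b.txt, d.txt, e.txt, f.txt, g.txt} staged={c.txt}
After op 13 (git reset c.txt): modified={a.txt, b.txt, c.txt, d.txt, e.txt, f.txt, g.txt} staged={none}
After op 14 (modify d.txt): modified={a.txt, b.txt, c.txt, d.txt, e.txt, f.txt, g.txt} staged={none}
After op 15 (git add f.txt): modified={a.txt, b.txt, c.txt, d.txt, e.txt, g.txt} staged={f.txt}
After op 16 (modify f.txt): modified={a.txt, b.txt, c.txt, d.txt, e.txt, f.txt, g.txt} staged={f.txt}
After op 17 (git reset f.txt): modified={a.txt, b.txt, c.txt, d.txt, e.txt, f.txt, g.txt} staged={none}
After op 18 (git add e.txt): modified={a.txt, b.txt, c.txt, d.txt, f.txt, g.txt} staged={e.txt}
After op 19 (git reset a.txt): modified={a.txt, b.txt, c.txt, d.txt, f.txt, g.txt} staged={e.txt}
After op 20 (modify d.txt): modified={a.txt, b.txt, c.txt, d.txt, f.txt, g.txt} staged={e.txt}
After op 21 (git reset e.txt): modified={a.txt, b.txt, c.txt, d.txt, e.txt, f.txt, g.txt} staged={none}
After op 22 (git add c.txt): modified={a.txt, b.txt, d.txt, e.txt, f.txt, g.txt} staged={c.txt}
After op 23 (modify c.txt): modified={a.txt, b.txt, c.txt, d.txt, e.txt, f.txt, g.txt} staged={c.txt}
After op 24 (git add e.txt): modified={a.txt, b.txt, c.txt, d.txt, f.txt, g.txt} staged={c.txt, e.txt}
After op 25 (git reset e.txt): modified={a.txt, b.txt, c.txt, d.txt, e.txt, f.txt, g.txt} staged={c.txt}
After op 26 (git commit): modified={a.txt, b.txt, c.txt, d.txt, e.txt, f.txt, g.txt} staged={none}
After op 27 (git add f.txt): modified={a.txt, b.txt, c.txt, d.txt, e.txt, g.txt} staged={f.txt}
After op 28 (modify f.txt): modified={a.txt, b.txt, c.txt, d.txt, e.txt, f.txt, g.txt} staged={f.txt}
After op 29 (git add f.txt): modified={a.txt, b.txt, c.txt, d.txt, e.txt, g.txt} staged={f.txt}
After op 30 (git reset f.txt): modified={a.txt, b.txt, c.txt, d.txt, e.txt, f.txt, g.txt} staged={none}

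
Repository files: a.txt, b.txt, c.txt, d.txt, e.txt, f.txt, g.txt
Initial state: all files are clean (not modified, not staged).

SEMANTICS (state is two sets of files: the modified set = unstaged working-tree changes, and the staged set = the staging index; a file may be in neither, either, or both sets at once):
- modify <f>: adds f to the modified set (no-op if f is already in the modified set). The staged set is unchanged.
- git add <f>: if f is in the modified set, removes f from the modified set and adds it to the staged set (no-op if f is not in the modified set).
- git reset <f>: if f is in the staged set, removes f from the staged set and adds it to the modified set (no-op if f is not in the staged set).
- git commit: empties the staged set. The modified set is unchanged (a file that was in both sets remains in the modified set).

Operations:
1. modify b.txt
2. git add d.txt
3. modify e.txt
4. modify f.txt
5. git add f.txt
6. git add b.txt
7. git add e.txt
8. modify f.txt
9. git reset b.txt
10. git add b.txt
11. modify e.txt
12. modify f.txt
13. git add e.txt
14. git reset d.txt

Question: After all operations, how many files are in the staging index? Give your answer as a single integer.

After op 1 (modify b.txt): modified={b.txt} staged={none}
After op 2 (git add d.txt): modified={b.txt} staged={none}
After op 3 (modify e.txt): modified={b.txt, e.txt} staged={none}
After op 4 (modify f.txt): modified={b.txt, e.txt, f.txt} staged={none}
After op 5 (git add f.txt): modified={b.txt, e.txt} staged={f.txt}
After op 6 (git add b.txt): modified={e.txt} staged={b.txt, f.txt}
After op 7 (git add e.txt): modified={none} staged={b.txt, e.txt, f.txt}
After op 8 (modify f.txt): modified={f.txt} staged={b.txt, e.txt, f.txt}
After op 9 (git reset b.txt): modified={b.txt, f.txt} staged={e.txt, f.txt}
After op 10 (git add b.txt): modified={f.txt} staged={b.txt, e.txt, f.txt}
After op 11 (modify e.txt): modified={e.txt, f.txt} staged={b.txt, e.txt, f.txt}
After op 12 (modify f.txt): modified={e.txt, f.txt} staged={b.txt, e.txt, f.txt}
After op 13 (git add e.txt): modified={f.txt} staged={b.txt, e.txt, f.txt}
After op 14 (git reset d.txt): modified={f.txt} staged={b.txt, e.txt, f.txt}
Final staged set: {b.txt, e.txt, f.txt} -> count=3

Answer: 3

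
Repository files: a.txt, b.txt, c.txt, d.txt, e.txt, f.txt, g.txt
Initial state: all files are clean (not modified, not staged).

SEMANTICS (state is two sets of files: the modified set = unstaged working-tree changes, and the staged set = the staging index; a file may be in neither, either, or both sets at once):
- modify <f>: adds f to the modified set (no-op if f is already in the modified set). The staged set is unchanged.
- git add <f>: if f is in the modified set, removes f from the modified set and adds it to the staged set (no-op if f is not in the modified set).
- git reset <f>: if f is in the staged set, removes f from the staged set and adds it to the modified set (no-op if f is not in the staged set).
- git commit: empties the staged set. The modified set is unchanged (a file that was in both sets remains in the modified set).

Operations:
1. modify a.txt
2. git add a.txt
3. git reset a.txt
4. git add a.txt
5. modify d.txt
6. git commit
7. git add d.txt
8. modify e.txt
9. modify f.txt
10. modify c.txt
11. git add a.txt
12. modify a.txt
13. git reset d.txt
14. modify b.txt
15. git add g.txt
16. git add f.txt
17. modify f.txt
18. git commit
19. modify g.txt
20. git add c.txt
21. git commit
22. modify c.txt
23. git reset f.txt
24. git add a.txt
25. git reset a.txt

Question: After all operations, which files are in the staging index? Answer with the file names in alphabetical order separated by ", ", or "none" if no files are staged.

Answer: none

Derivation:
After op 1 (modify a.txt): modified={a.txt} staged={none}
After op 2 (git add a.txt): modified={none} staged={a.txt}
After op 3 (git reset a.txt): modified={a.txt} staged={none}
After op 4 (git add a.txt): modified={none} staged={a.txt}
After op 5 (modify d.txt): modified={d.txt} staged={a.txt}
After op 6 (git commit): modified={d.txt} staged={none}
After op 7 (git add d.txt): modified={none} staged={d.txt}
After op 8 (modify e.txt): modified={e.txt} staged={d.txt}
After op 9 (modify f.txt): modified={e.txt, f.txt} staged={d.txt}
After op 10 (modify c.txt): modified={c.txt, e.txt, f.txt} staged={d.txt}
After op 11 (git add a.txt): modified={c.txt, e.txt, f.txt} staged={d.txt}
After op 12 (modify a.txt): modified={a.txt, c.txt, e.txt, f.txt} staged={d.txt}
After op 13 (git reset d.txt): modified={a.txt, c.txt, d.txt, e.txt, f.txt} staged={none}
After op 14 (modify b.txt): modified={a.txt, b.txt, c.txt, d.txt, e.txt, f.txt} staged={none}
After op 15 (git add g.txt): modified={a.txt, b.txt, c.txt, d.txt, e.txt, f.txt} staged={none}
After op 16 (git add f.txt): modified={a.txt, b.txt, c.txt, d.txt, e.txt} staged={f.txt}
After op 17 (modify f.txt): modified={a.txt, b.txt, c.txt, d.txt, e.txt, f.txt} staged={f.txt}
After op 18 (git commit): modified={a.txt, b.txt, c.txt, d.txt, e.txt, f.txt} staged={none}
After op 19 (modify g.txt): modified={a.txt, b.txt, c.txt, d.txt, e.txt, f.txt, g.txt} staged={none}
After op 20 (git add c.txt): modified={a.txt, b.txt, d.txt, e.txt, f.txt, g.txt} staged={c.txt}
After op 21 (git commit): modified={a.txt, b.txt, d.txt, e.txt, f.txt, g.txt} staged={none}
After op 22 (modify c.txt): modified={a.txt, b.txt, c.txt, d.txt, e.txt, f.txt, g.txt} staged={none}
After op 23 (git reset f.txt): modified={a.txt, b.txt, c.txt, d.txt, e.txt, f.txt, g.txt} staged={none}
After op 24 (git add a.txt): modified={b.txt, c.txt, d.txt, e.txt, f.txt, g.txt} staged={a.txt}
After op 25 (git reset a.txt): modified={a.txt, b.txt, c.txt, d.txt, e.txt, f.txt, g.txt} staged={none}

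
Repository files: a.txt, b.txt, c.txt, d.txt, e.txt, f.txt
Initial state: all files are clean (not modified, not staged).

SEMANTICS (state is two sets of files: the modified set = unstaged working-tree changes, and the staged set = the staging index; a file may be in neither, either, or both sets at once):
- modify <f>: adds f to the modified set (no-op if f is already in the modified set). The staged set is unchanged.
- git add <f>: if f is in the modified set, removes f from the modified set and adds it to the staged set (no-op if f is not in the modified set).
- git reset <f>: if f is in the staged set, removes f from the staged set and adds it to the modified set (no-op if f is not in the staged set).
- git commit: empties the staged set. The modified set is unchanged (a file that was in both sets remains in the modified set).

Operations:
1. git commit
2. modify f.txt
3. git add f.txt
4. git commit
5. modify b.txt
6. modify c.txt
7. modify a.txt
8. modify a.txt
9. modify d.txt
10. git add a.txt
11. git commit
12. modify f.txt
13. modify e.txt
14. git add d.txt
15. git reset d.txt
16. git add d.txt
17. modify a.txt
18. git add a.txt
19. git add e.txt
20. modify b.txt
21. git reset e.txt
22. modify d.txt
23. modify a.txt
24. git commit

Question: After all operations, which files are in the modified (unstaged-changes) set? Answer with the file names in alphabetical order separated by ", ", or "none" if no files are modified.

After op 1 (git commit): modified={none} staged={none}
After op 2 (modify f.txt): modified={f.txt} staged={none}
After op 3 (git add f.txt): modified={none} staged={f.txt}
After op 4 (git commit): modified={none} staged={none}
After op 5 (modify b.txt): modified={b.txt} staged={none}
After op 6 (modify c.txt): modified={b.txt, c.txt} staged={none}
After op 7 (modify a.txt): modified={a.txt, b.txt, c.txt} staged={none}
After op 8 (modify a.txt): modified={a.txt, b.txt, c.txt} staged={none}
After op 9 (modify d.txt): modified={a.txt, b.txt, c.txt, d.txt} staged={none}
After op 10 (git add a.txt): modified={b.txt, c.txt, d.txt} staged={a.txt}
After op 11 (git commit): modified={b.txt, c.txt, d.txt} staged={none}
After op 12 (modify f.txt): modified={b.txt, c.txt, d.txt, f.txt} staged={none}
After op 13 (modify e.txt): modified={b.txt, c.txt, d.txt, e.txt, f.txt} staged={none}
After op 14 (git add d.txt): modified={b.txt, c.txt, e.txt, f.txt} staged={d.txt}
After op 15 (git reset d.txt): modified={b.txt, c.txt, d.txt, e.txt, f.txt} staged={none}
After op 16 (git add d.txt): modified={b.txt, c.txt, e.txt, f.txt} staged={d.txt}
After op 17 (modify a.txt): modified={a.txt, b.txt, c.txt, e.txt, f.txt} staged={d.txt}
After op 18 (git add a.txt): modified={b.txt, c.txt, e.txt, f.txt} staged={a.txt, d.txt}
After op 19 (git add e.txt): modified={b.txt, c.txt, f.txt} staged={a.txt, d.txt, e.txt}
After op 20 (modify b.txt): modified={b.txt, c.txt, f.txt} staged={a.txt, d.txt, e.txt}
After op 21 (git reset e.txt): modified={b.txt, c.txt, e.txt, f.txt} staged={a.txt, d.txt}
After op 22 (modify d.txt): modified={b.txt, c.txt, d.txt, e.txt, f.txt} staged={a.txt, d.txt}
After op 23 (modify a.txt): modified={a.txt, b.txt, c.txt, d.txt, e.txt, f.txt} staged={a.txt, d.txt}
After op 24 (git commit): modified={a.txt, b.txt, c.txt, d.txt, e.txt, f.txt} staged={none}

Answer: a.txt, b.txt, c.txt, d.txt, e.txt, f.txt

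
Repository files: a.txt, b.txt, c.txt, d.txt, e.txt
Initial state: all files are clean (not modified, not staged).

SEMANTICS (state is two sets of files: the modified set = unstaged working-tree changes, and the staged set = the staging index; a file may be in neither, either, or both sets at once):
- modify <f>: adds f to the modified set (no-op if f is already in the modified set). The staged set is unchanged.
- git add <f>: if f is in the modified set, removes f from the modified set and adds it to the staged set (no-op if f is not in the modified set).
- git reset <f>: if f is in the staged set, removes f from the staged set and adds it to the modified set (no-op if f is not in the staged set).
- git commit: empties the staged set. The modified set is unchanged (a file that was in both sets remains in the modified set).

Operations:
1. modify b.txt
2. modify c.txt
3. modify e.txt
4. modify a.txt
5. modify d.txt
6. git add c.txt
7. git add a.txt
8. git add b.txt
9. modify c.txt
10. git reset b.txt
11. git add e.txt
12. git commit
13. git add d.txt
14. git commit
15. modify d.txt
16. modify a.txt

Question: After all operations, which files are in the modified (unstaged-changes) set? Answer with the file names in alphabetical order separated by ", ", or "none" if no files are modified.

After op 1 (modify b.txt): modified={b.txt} staged={none}
After op 2 (modify c.txt): modified={b.txt, c.txt} staged={none}
After op 3 (modify e.txt): modified={b.txt, c.txt, e.txt} staged={none}
After op 4 (modify a.txt): modified={a.txt, b.txt, c.txt, e.txt} staged={none}
After op 5 (modify d.txt): modified={a.txt, b.txt, c.txt, d.txt, e.txt} staged={none}
After op 6 (git add c.txt): modified={a.txt, b.txt, d.txt, e.txt} staged={c.txt}
After op 7 (git add a.txt): modified={b.txt, d.txt, e.txt} staged={a.txt, c.txt}
After op 8 (git add b.txt): modified={d.txt, e.txt} staged={a.txt, b.txt, c.txt}
After op 9 (modify c.txt): modified={c.txt, d.txt, e.txt} staged={a.txt, b.txt, c.txt}
After op 10 (git reset b.txt): modified={b.txt, c.txt, d.txt, e.txt} staged={a.txt, c.txt}
After op 11 (git add e.txt): modified={b.txt, c.txt, d.txt} staged={a.txt, c.txt, e.txt}
After op 12 (git commit): modified={b.txt, c.txt, d.txt} staged={none}
After op 13 (git add d.txt): modified={b.txt, c.txt} staged={d.txt}
After op 14 (git commit): modified={b.txt, c.txt} staged={none}
After op 15 (modify d.txt): modified={b.txt, c.txt, d.txt} staged={none}
After op 16 (modify a.txt): modified={a.txt, b.txt, c.txt, d.txt} staged={none}

Answer: a.txt, b.txt, c.txt, d.txt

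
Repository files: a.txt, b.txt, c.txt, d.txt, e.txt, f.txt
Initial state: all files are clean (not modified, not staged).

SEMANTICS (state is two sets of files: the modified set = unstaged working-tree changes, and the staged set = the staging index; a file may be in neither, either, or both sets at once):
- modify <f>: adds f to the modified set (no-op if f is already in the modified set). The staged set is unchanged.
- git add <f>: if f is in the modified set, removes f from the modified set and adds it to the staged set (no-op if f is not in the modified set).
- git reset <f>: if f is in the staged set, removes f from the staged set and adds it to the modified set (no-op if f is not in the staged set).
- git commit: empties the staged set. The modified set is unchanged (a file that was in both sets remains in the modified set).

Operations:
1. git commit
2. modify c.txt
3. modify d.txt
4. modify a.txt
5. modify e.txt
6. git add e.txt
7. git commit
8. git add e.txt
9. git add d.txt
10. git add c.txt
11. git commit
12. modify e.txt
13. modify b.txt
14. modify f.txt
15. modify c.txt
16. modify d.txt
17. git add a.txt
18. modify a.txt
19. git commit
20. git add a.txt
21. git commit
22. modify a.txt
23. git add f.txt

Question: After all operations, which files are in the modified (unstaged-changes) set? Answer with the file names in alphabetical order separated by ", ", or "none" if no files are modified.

Answer: a.txt, b.txt, c.txt, d.txt, e.txt

Derivation:
After op 1 (git commit): modified={none} staged={none}
After op 2 (modify c.txt): modified={c.txt} staged={none}
After op 3 (modify d.txt): modified={c.txt, d.txt} staged={none}
After op 4 (modify a.txt): modified={a.txt, c.txt, d.txt} staged={none}
After op 5 (modify e.txt): modified={a.txt, c.txt, d.txt, e.txt} staged={none}
After op 6 (git add e.txt): modified={a.txt, c.txt, d.txt} staged={e.txt}
After op 7 (git commit): modified={a.txt, c.txt, d.txt} staged={none}
After op 8 (git add e.txt): modified={a.txt, c.txt, d.txt} staged={none}
After op 9 (git add d.txt): modified={a.txt, c.txt} staged={d.txt}
After op 10 (git add c.txt): modified={a.txt} staged={c.txt, d.txt}
After op 11 (git commit): modified={a.txt} staged={none}
After op 12 (modify e.txt): modified={a.txt, e.txt} staged={none}
After op 13 (modify b.txt): modified={a.txt, b.txt, e.txt} staged={none}
After op 14 (modify f.txt): modified={a.txt, b.txt, e.txt, f.txt} staged={none}
After op 15 (modify c.txt): modified={a.txt, b.txt, c.txt, e.txt, f.txt} staged={none}
After op 16 (modify d.txt): modified={a.txt, b.txt, c.txt, d.txt, e.txt, f.txt} staged={none}
After op 17 (git add a.txt): modified={b.txt, c.txt, d.txt, e.txt, f.txt} staged={a.txt}
After op 18 (modify a.txt): modified={a.txt, b.txt, c.txt, d.txt, e.txt, f.txt} staged={a.txt}
After op 19 (git commit): modified={a.txt, b.txt, c.txt, d.txt, e.txt, f.txt} staged={none}
After op 20 (git add a.txt): modified={b.txt, c.txt, d.txt, e.txt, f.txt} staged={a.txt}
After op 21 (git commit): modified={b.txt, c.txt, d.txt, e.txt, f.txt} staged={none}
After op 22 (modify a.txt): modified={a.txt, b.txt, c.txt, d.txt, e.txt, f.txt} staged={none}
After op 23 (git add f.txt): modified={a.txt, b.txt, c.txt, d.txt, e.txt} staged={f.txt}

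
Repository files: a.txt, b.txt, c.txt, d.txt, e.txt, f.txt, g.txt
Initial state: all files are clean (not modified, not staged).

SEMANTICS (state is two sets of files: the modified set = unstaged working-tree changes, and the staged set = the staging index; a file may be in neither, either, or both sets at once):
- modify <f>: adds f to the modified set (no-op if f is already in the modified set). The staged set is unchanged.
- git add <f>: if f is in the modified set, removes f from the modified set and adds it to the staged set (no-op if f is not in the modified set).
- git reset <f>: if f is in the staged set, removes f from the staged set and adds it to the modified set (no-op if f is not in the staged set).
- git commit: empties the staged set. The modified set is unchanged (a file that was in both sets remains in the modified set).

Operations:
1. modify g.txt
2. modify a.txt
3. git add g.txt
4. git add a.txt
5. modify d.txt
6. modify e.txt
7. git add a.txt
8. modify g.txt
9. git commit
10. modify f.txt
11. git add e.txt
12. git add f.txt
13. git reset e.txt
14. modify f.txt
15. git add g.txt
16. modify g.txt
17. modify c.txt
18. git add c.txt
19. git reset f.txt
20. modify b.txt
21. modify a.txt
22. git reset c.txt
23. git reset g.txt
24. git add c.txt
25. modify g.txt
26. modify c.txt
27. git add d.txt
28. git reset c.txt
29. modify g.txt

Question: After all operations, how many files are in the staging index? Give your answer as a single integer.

Answer: 1

Derivation:
After op 1 (modify g.txt): modified={g.txt} staged={none}
After op 2 (modify a.txt): modified={a.txt, g.txt} staged={none}
After op 3 (git add g.txt): modified={a.txt} staged={g.txt}
After op 4 (git add a.txt): modified={none} staged={a.txt, g.txt}
After op 5 (modify d.txt): modified={d.txt} staged={a.txt, g.txt}
After op 6 (modify e.txt): modified={d.txt, e.txt} staged={a.txt, g.txt}
After op 7 (git add a.txt): modified={d.txt, e.txt} staged={a.txt, g.txt}
After op 8 (modify g.txt): modified={d.txt, e.txt, g.txt} staged={a.txt, g.txt}
After op 9 (git commit): modified={d.txt, e.txt, g.txt} staged={none}
After op 10 (modify f.txt): modified={d.txt, e.txt, f.txt, g.txt} staged={none}
After op 11 (git add e.txt): modified={d.txt, f.txt, g.txt} staged={e.txt}
After op 12 (git add f.txt): modified={d.txt, g.txt} staged={e.txt, f.txt}
After op 13 (git reset e.txt): modified={d.txt, e.txt, g.txt} staged={f.txt}
After op 14 (modify f.txt): modified={d.txt, e.txt, f.txt, g.txt} staged={f.txt}
After op 15 (git add g.txt): modified={d.txt, e.txt, f.txt} staged={f.txt, g.txt}
After op 16 (modify g.txt): modified={d.txt, e.txt, f.txt, g.txt} staged={f.txt, g.txt}
After op 17 (modify c.txt): modified={c.txt, d.txt, e.txt, f.txt, g.txt} staged={f.txt, g.txt}
After op 18 (git add c.txt): modified={d.txt, e.txt, f.txt, g.txt} staged={c.txt, f.txt, g.txt}
After op 19 (git reset f.txt): modified={d.txt, e.txt, f.txt, g.txt} staged={c.txt, g.txt}
After op 20 (modify b.txt): modified={b.txt, d.txt, e.txt, f.txt, g.txt} staged={c.txt, g.txt}
After op 21 (modify a.txt): modified={a.txt, b.txt, d.txt, e.txt, f.txt, g.txt} staged={c.txt, g.txt}
After op 22 (git reset c.txt): modified={a.txt, b.txt, c.txt, d.txt, e.txt, f.txt, g.txt} staged={g.txt}
After op 23 (git reset g.txt): modified={a.txt, b.txt, c.txt, d.txt, e.txt, f.txt, g.txt} staged={none}
After op 24 (git add c.txt): modified={a.txt, b.txt, d.txt, e.txt, f.txt, g.txt} staged={c.txt}
After op 25 (modify g.txt): modified={a.txt, b.txt, d.txt, e.txt, f.txt, g.txt} staged={c.txt}
After op 26 (modify c.txt): modified={a.txt, b.txt, c.txt, d.txt, e.txt, f.txt, g.txt} staged={c.txt}
After op 27 (git add d.txt): modified={a.txt, b.txt, c.txt, e.txt, f.txt, g.txt} staged={c.txt, d.txt}
After op 28 (git reset c.txt): modified={a.txt, b.txt, c.txt, e.txt, f.txt, g.txt} staged={d.txt}
After op 29 (modify g.txt): modified={a.txt, b.txt, c.txt, e.txt, f.txt, g.txt} staged={d.txt}
Final staged set: {d.txt} -> count=1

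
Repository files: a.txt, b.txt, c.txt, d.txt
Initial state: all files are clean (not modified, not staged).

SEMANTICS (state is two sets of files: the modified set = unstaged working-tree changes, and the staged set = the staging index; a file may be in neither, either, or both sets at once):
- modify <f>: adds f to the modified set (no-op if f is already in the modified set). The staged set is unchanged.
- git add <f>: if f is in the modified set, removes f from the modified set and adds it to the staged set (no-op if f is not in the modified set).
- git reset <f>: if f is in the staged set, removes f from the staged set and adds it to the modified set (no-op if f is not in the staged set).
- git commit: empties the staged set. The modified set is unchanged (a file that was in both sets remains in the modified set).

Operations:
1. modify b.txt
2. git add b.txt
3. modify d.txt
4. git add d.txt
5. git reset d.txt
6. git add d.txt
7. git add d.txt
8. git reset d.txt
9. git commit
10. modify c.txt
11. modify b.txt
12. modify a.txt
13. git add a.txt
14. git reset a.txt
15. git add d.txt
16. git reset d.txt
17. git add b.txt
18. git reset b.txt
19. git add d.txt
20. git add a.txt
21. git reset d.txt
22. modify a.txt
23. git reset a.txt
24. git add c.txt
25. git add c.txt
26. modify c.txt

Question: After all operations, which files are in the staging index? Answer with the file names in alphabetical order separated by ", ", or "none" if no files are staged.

Answer: c.txt

Derivation:
After op 1 (modify b.txt): modified={b.txt} staged={none}
After op 2 (git add b.txt): modified={none} staged={b.txt}
After op 3 (modify d.txt): modified={d.txt} staged={b.txt}
After op 4 (git add d.txt): modified={none} staged={b.txt, d.txt}
After op 5 (git reset d.txt): modified={d.txt} staged={b.txt}
After op 6 (git add d.txt): modified={none} staged={b.txt, d.txt}
After op 7 (git add d.txt): modified={none} staged={b.txt, d.txt}
After op 8 (git reset d.txt): modified={d.txt} staged={b.txt}
After op 9 (git commit): modified={d.txt} staged={none}
After op 10 (modify c.txt): modified={c.txt, d.txt} staged={none}
After op 11 (modify b.txt): modified={b.txt, c.txt, d.txt} staged={none}
After op 12 (modify a.txt): modified={a.txt, b.txt, c.txt, d.txt} staged={none}
After op 13 (git add a.txt): modified={b.txt, c.txt, d.txt} staged={a.txt}
After op 14 (git reset a.txt): modified={a.txt, b.txt, c.txt, d.txt} staged={none}
After op 15 (git add d.txt): modified={a.txt, b.txt, c.txt} staged={d.txt}
After op 16 (git reset d.txt): modified={a.txt, b.txt, c.txt, d.txt} staged={none}
After op 17 (git add b.txt): modified={a.txt, c.txt, d.txt} staged={b.txt}
After op 18 (git reset b.txt): modified={a.txt, b.txt, c.txt, d.txt} staged={none}
After op 19 (git add d.txt): modified={a.txt, b.txt, c.txt} staged={d.txt}
After op 20 (git add a.txt): modified={b.txt, c.txt} staged={a.txt, d.txt}
After op 21 (git reset d.txt): modified={b.txt, c.txt, d.txt} staged={a.txt}
After op 22 (modify a.txt): modified={a.txt, b.txt, c.txt, d.txt} staged={a.txt}
After op 23 (git reset a.txt): modified={a.txt, b.txt, c.txt, d.txt} staged={none}
After op 24 (git add c.txt): modified={a.txt, b.txt, d.txt} staged={c.txt}
After op 25 (git add c.txt): modified={a.txt, b.txt, d.txt} staged={c.txt}
After op 26 (modify c.txt): modified={a.txt, b.txt, c.txt, d.txt} staged={c.txt}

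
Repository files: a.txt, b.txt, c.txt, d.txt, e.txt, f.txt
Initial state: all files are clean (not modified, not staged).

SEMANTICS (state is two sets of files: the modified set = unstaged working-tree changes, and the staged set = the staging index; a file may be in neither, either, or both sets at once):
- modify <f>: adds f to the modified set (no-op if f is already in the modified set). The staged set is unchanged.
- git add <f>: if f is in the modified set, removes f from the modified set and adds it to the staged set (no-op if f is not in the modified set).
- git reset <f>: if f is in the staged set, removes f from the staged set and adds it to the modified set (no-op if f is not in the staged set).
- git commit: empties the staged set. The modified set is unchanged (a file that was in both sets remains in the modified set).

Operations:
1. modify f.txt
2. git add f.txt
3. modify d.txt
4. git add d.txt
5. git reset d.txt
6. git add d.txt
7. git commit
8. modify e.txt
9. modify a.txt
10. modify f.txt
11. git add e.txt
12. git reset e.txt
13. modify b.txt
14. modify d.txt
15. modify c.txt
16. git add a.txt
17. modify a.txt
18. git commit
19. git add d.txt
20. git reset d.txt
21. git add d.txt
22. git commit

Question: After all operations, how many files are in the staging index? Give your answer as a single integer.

Answer: 0

Derivation:
After op 1 (modify f.txt): modified={f.txt} staged={none}
After op 2 (git add f.txt): modified={none} staged={f.txt}
After op 3 (modify d.txt): modified={d.txt} staged={f.txt}
After op 4 (git add d.txt): modified={none} staged={d.txt, f.txt}
After op 5 (git reset d.txt): modified={d.txt} staged={f.txt}
After op 6 (git add d.txt): modified={none} staged={d.txt, f.txt}
After op 7 (git commit): modified={none} staged={none}
After op 8 (modify e.txt): modified={e.txt} staged={none}
After op 9 (modify a.txt): modified={a.txt, e.txt} staged={none}
After op 10 (modify f.txt): modified={a.txt, e.txt, f.txt} staged={none}
After op 11 (git add e.txt): modified={a.txt, f.txt} staged={e.txt}
After op 12 (git reset e.txt): modified={a.txt, e.txt, f.txt} staged={none}
After op 13 (modify b.txt): modified={a.txt, b.txt, e.txt, f.txt} staged={none}
After op 14 (modify d.txt): modified={a.txt, b.txt, d.txt, e.txt, f.txt} staged={none}
After op 15 (modify c.txt): modified={a.txt, b.txt, c.txt, d.txt, e.txt, f.txt} staged={none}
After op 16 (git add a.txt): modified={b.txt, c.txt, d.txt, e.txt, f.txt} staged={a.txt}
After op 17 (modify a.txt): modified={a.txt, b.txt, c.txt, d.txt, e.txt, f.txt} staged={a.txt}
After op 18 (git commit): modified={a.txt, b.txt, c.txt, d.txt, e.txt, f.txt} staged={none}
After op 19 (git add d.txt): modified={a.txt, b.txt, c.txt, e.txt, f.txt} staged={d.txt}
After op 20 (git reset d.txt): modified={a.txt, b.txt, c.txt, d.txt, e.txt, f.txt} staged={none}
After op 21 (git add d.txt): modified={a.txt, b.txt, c.txt, e.txt, f.txt} staged={d.txt}
After op 22 (git commit): modified={a.txt, b.txt, c.txt, e.txt, f.txt} staged={none}
Final staged set: {none} -> count=0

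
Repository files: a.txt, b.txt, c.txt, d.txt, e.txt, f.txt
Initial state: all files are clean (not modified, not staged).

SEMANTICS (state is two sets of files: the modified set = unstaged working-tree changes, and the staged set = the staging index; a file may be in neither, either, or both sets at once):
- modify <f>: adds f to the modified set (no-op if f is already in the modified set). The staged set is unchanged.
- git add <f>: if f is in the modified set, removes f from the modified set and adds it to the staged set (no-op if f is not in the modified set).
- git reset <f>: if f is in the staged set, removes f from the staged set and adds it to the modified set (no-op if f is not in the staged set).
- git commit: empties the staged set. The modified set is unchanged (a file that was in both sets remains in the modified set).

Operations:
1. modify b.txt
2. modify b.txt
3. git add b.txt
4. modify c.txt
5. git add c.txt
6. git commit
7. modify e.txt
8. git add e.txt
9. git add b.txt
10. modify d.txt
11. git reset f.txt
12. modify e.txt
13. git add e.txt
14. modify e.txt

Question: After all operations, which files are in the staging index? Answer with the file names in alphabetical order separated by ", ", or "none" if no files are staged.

After op 1 (modify b.txt): modified={b.txt} staged={none}
After op 2 (modify b.txt): modified={b.txt} staged={none}
After op 3 (git add b.txt): modified={none} staged={b.txt}
After op 4 (modify c.txt): modified={c.txt} staged={b.txt}
After op 5 (git add c.txt): modified={none} staged={b.txt, c.txt}
After op 6 (git commit): modified={none} staged={none}
After op 7 (modify e.txt): modified={e.txt} staged={none}
After op 8 (git add e.txt): modified={none} staged={e.txt}
After op 9 (git add b.txt): modified={none} staged={e.txt}
After op 10 (modify d.txt): modified={d.txt} staged={e.txt}
After op 11 (git reset f.txt): modified={d.txt} staged={e.txt}
After op 12 (modify e.txt): modified={d.txt, e.txt} staged={e.txt}
After op 13 (git add e.txt): modified={d.txt} staged={e.txt}
After op 14 (modify e.txt): modified={d.txt, e.txt} staged={e.txt}

Answer: e.txt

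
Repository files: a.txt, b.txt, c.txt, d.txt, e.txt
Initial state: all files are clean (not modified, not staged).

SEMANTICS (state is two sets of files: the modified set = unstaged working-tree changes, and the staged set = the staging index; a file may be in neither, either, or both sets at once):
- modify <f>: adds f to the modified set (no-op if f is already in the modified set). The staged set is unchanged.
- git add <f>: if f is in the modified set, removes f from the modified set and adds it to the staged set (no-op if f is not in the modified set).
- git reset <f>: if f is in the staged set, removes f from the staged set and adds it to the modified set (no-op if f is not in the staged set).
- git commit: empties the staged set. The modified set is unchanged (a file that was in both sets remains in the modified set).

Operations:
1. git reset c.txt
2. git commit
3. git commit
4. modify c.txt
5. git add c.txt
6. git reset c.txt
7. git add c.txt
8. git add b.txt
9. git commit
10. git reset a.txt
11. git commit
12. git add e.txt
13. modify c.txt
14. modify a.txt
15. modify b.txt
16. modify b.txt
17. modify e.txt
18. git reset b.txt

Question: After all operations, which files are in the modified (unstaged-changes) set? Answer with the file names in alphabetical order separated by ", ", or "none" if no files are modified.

After op 1 (git reset c.txt): modified={none} staged={none}
After op 2 (git commit): modified={none} staged={none}
After op 3 (git commit): modified={none} staged={none}
After op 4 (modify c.txt): modified={c.txt} staged={none}
After op 5 (git add c.txt): modified={none} staged={c.txt}
After op 6 (git reset c.txt): modified={c.txt} staged={none}
After op 7 (git add c.txt): modified={none} staged={c.txt}
After op 8 (git add b.txt): modified={none} staged={c.txt}
After op 9 (git commit): modified={none} staged={none}
After op 10 (git reset a.txt): modified={none} staged={none}
After op 11 (git commit): modified={none} staged={none}
After op 12 (git add e.txt): modified={none} staged={none}
After op 13 (modify c.txt): modified={c.txt} staged={none}
After op 14 (modify a.txt): modified={a.txt, c.txt} staged={none}
After op 15 (modify b.txt): modified={a.txt, b.txt, c.txt} staged={none}
After op 16 (modify b.txt): modified={a.txt, b.txt, c.txt} staged={none}
After op 17 (modify e.txt): modified={a.txt, b.txt, c.txt, e.txt} staged={none}
After op 18 (git reset b.txt): modified={a.txt, b.txt, c.txt, e.txt} staged={none}

Answer: a.txt, b.txt, c.txt, e.txt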